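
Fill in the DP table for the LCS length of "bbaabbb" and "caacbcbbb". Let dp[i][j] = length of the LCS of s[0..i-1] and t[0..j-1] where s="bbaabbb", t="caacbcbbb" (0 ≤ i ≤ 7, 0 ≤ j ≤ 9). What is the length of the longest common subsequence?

   ''  c  a  a  c  b  c  b  b  b
''  0  0  0  0  0  0  0  0  0  0
 b  0  0  0  0  0  1  1  1  1  1
 b  0  0  0  0  0  1  1  2  2  2
 a  0  0  1  1  1  1  1  2  2  2
 a  0  0  1  2  2  2  2  2  2  2
 b  0  0  1  2  2  3  3  3  3  3
 b  0  0  1  2  2  3  3  4  4  4
 b  0  0  1  2  2  3  3  4  5  5

5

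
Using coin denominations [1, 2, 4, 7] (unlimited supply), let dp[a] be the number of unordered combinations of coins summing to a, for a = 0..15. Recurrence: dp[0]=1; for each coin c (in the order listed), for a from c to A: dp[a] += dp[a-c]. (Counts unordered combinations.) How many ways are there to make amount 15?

after  coin     0     1     2     3     4     5     6     7     8     9    10    11    12    13    14    15
          1     1     1     1     1     1     1     1     1     1     1     1     1     1     1     1     1
          2     1     1     2     2     3     3     4     4     5     5     6     6     7     7     8     8
          4     1     1     2     2     4     4     6     6     9     9    12    12    16    16    20    20
          7     1     1     2     2     4     4     6     7    10    11    14    16    20    22    27    30

30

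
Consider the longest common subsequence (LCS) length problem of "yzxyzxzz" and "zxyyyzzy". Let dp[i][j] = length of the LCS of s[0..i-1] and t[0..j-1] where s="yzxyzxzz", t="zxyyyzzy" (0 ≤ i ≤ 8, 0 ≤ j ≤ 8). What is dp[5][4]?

3

   ''  z  x  y  y  y  z  z  y
''  0  0  0  0  0  0  0  0  0
 y  0  0  0  1  1  1  1  1  1
 z  0  1  1  1  1  1  2  2  2
 x  0  1  2  2  2  2  2  2  2
 y  0  1  2  3  3  3  3  3  3
 z  0  1  2  3  3  3  4  4  4
 x  0  1  2  3  3  3  4  4  4
 z  0  1  2  3  3  3  4  5  5
 z  0  1  2  3  3  3  4  5  5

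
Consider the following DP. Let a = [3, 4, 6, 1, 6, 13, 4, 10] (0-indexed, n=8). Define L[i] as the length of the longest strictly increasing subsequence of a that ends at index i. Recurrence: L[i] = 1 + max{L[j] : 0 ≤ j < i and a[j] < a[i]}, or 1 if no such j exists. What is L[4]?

3

   i    0    1    2    3    4    5    6    7
a[i]    3    4    6    1    6   13    4   10
L[i]    1    2    3    1    3    4    2    4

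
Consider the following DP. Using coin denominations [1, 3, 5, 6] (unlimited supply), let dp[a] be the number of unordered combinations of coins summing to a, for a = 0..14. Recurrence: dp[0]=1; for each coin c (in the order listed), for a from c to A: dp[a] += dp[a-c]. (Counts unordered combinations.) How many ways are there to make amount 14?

after  coin     0     1     2     3     4     5     6     7     8     9    10    11    12    13    14
          1     1     1     1     1     1     1     1     1     1     1     1     1     1     1     1
          3     1     1     1     2     2     2     3     3     3     4     4     4     5     5     5
          5     1     1     1     2     2     3     4     4     5     6     7     8     9    10    11
          6     1     1     1     2     2     3     5     5     6     8     9    11    14    15    17

17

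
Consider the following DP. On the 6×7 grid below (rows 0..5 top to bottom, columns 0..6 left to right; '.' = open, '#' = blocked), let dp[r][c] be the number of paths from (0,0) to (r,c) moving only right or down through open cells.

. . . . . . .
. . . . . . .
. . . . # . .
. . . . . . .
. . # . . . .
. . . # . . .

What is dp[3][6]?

39

r\c   0   1   2   3   4   5   6
  0   1   1   1   1   1   1   1
  1   1   2   3   4   5   6   7
  2   1   3   6  10   0   6  13
  3   1   4  10  20  20  26  39
  4   1   5   0  20  40  66 105
  5   1   6   6   0  40 106 211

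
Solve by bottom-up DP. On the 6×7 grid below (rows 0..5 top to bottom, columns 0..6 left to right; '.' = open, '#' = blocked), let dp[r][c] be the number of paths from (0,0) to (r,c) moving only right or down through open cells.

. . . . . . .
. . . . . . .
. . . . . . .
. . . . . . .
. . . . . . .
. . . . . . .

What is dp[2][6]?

r\c   0   1   2   3   4   5   6
  0   1   1   1   1   1   1   1
  1   1   2   3   4   5   6   7
  2   1   3   6  10  15  21  28
  3   1   4  10  20  35  56  84
  4   1   5  15  35  70 126 210
  5   1   6  21  56 126 252 462

28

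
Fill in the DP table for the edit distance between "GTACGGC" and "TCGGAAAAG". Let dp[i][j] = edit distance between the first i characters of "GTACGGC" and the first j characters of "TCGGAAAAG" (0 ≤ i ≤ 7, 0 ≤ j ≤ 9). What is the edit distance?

7

   ''  T  C  G  G  A  A  A  A  G
''  0  1  2  3  4  5  6  7  8  9
 G  1  1  2  2  3  4  5  6  7  8
 T  2  1  2  3  3  4  5  6  7  8
 A  3  2  2  3  4  3  4  5  6  7
 C  4  3  2  3  4  4  4  5  6  7
 G  5  4  3  2  3  4  5  5  6  6
 G  6  5  4  3  2  3  4  5  6  6
 C  7  6  5  4  3  3  4  5  6  7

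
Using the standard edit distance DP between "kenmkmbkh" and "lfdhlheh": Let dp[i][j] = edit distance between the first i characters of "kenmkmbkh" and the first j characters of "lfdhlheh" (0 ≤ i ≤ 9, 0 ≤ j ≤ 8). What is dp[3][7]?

7

   ''  l  f  d  h  l  h  e  h
''  0  1  2  3  4  5  6  7  8
 k  1  1  2  3  4  5  6  7  8
 e  2  2  2  3  4  5  6  6  7
 n  3  3  3  3  4  5  6  7  7
 m  4  4  4  4  4  5  6  7  8
 k  5  5  5  5  5  5  6  7  8
 m  6  6  6  6  6  6  6  7  8
 b  7  7  7  7  7  7  7  7  8
 k  8  8  8  8  8  8  8  8  8
 h  9  9  9  9  8  9  8  9  8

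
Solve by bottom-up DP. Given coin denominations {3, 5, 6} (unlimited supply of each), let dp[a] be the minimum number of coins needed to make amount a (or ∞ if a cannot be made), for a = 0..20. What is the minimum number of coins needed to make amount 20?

 a  0  1  2  3  4  5  6  7  8  9 10 11 12 13 14 15 16 17 18 19 20
dp  0  -  -  1  -  1  1  -  2  2  2  2  2  3  3  3  3  3  3  4  4
(- denotes ∞ / unreachable)

4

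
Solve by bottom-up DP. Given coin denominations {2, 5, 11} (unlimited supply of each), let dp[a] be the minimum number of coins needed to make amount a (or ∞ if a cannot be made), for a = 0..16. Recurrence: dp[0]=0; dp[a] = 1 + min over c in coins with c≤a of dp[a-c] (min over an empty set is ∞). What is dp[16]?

 a  0  1  2  3  4  5  6  7  8  9 10 11 12 13 14 15 16
dp  0  -  1  -  2  1  3  2  4  3  2  1  3  2  4  3  2
(- denotes ∞ / unreachable)

2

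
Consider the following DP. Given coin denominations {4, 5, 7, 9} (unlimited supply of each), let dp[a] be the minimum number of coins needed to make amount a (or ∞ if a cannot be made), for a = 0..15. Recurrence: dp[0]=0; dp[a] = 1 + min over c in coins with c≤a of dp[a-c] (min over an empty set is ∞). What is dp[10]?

2

 a  0  1  2  3  4  5  6  7  8  9 10 11 12 13 14 15
dp  0  -  -  -  1  1  -  1  2  1  2  2  2  2  2  3
(- denotes ∞ / unreachable)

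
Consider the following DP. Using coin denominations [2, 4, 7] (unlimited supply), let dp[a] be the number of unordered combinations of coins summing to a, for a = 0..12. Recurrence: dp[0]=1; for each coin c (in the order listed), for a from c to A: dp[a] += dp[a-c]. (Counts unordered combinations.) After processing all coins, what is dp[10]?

3

after  coin     0     1     2     3     4     5     6     7     8     9    10    11    12
          2     1     0     1     0     1     0     1     0     1     0     1     0     1
          4     1     0     1     0     2     0     2     0     3     0     3     0     4
          7     1     0     1     0     2     0     2     1     3     1     3     2     4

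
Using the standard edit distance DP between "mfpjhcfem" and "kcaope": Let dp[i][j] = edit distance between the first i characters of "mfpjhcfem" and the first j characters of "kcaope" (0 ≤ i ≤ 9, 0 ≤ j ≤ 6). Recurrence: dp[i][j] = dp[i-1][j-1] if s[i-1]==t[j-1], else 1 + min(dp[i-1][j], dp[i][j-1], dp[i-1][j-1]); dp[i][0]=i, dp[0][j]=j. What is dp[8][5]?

   ''  k  c  a  o  p  e
''  0  1  2  3  4  5  6
 m  1  1  2  3  4  5  6
 f  2  2  2  3  4  5  6
 p  3  3  3  3  4  4  5
 j  4  4  4  4  4  5  5
 h  5  5  5  5  5  5  6
 c  6  6  5  6  6  6  6
 f  7  7  6  6  7  7  7
 e  8  8  7  7  7  8  7
 m  9  9  8  8  8  8  8

8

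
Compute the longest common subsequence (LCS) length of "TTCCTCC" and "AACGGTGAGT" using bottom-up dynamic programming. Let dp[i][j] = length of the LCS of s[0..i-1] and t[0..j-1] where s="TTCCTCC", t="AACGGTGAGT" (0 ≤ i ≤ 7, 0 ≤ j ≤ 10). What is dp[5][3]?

1

   ''  A  A  C  G  G  T  G  A  G  T
''  0  0  0  0  0  0  0  0  0  0  0
 T  0  0  0  0  0  0  1  1  1  1  1
 T  0  0  0  0  0  0  1  1  1  1  2
 C  0  0  0  1  1  1  1  1  1  1  2
 C  0  0  0  1  1  1  1  1  1  1  2
 T  0  0  0  1  1  1  2  2  2  2  2
 C  0  0  0  1  1  1  2  2  2  2  2
 C  0  0  0  1  1  1  2  2  2  2  2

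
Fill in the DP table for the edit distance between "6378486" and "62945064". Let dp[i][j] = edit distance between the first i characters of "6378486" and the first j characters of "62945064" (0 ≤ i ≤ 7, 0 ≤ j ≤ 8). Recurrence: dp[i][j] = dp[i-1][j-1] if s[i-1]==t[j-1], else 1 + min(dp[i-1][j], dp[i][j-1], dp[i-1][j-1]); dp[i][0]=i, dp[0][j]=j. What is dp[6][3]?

5

   ''  6  2  9  4  5  0  6  4
''  0  1  2  3  4  5  6  7  8
 6  1  0  1  2  3  4  5  6  7
 3  2  1  1  2  3  4  5  6  7
 7  3  2  2  2  3  4  5  6  7
 8  4  3  3  3  3  4  5  6  7
 4  5  4  4  4  3  4  5  6  6
 8  6  5  5  5  4  4  5  6  7
 6  7  6  6  6  5  5  5  5  6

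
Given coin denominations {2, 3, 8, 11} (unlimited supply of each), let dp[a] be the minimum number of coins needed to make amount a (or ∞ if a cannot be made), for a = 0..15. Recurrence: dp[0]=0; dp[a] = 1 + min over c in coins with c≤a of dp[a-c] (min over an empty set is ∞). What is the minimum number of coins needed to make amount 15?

 a  0  1  2  3  4  5  6  7  8  9 10 11 12 13 14 15
dp  0  -  1  1  2  2  2  3  1  3  2  1  3  2  2  3
(- denotes ∞ / unreachable)

3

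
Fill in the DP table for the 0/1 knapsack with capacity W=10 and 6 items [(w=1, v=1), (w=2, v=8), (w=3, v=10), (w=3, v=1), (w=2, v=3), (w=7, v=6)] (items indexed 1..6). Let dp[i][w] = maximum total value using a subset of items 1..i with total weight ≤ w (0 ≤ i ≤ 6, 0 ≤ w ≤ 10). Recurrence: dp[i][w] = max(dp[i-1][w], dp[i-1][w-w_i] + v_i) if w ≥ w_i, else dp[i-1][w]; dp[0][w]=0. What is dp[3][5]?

18

i\w   0   1   2   3   4   5   6   7   8   9  10
  0   0   0   0   0   0   0   0   0   0   0   0
  1   0   1   1   1   1   1   1   1   1   1   1
  2   0   1   8   9   9   9   9   9   9   9   9
  3   0   1   8  10  11  18  19  19  19  19  19
  4   0   1   8  10  11  18  19  19  19  20  20
  5   0   1   8  10  11  18  19  21  22  22  22
  6   0   1   8  10  11  18  19  21  22  22  22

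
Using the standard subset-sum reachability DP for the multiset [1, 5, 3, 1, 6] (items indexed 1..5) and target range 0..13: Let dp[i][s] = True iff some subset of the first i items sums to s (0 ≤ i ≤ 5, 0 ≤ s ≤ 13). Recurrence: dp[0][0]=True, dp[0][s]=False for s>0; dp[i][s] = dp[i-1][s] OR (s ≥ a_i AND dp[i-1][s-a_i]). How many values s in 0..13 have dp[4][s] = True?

11

i\s   0   1   2   3   4   5   6   7   8   9  10  11  12  13
  0   T   F   F   F   F   F   F   F   F   F   F   F   F   F
  1   T   T   F   F   F   F   F   F   F   F   F   F   F   F
  2   T   T   F   F   F   T   T   F   F   F   F   F   F   F
  3   T   T   F   T   T   T   T   F   T   T   F   F   F   F
  4   T   T   T   T   T   T   T   T   T   T   T   F   F   F
  5   T   T   T   T   T   T   T   T   T   T   T   T   T   T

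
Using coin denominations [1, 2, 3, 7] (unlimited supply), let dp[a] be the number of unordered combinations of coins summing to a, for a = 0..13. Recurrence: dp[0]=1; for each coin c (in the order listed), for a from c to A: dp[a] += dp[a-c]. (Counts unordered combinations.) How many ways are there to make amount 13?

28

after  coin     0     1     2     3     4     5     6     7     8     9    10    11    12    13
          1     1     1     1     1     1     1     1     1     1     1     1     1     1     1
          2     1     1     2     2     3     3     4     4     5     5     6     6     7     7
          3     1     1     2     3     4     5     7     8    10    12    14    16    19    21
          7     1     1     2     3     4     5     7     9    11    14    17    20    24    28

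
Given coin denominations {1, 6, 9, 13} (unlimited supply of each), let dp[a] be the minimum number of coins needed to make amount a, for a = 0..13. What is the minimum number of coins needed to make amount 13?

 a  0  1  2  3  4  5  6  7  8  9 10 11 12 13
dp  0  1  2  3  4  5  1  2  3  1  2  3  2  1

1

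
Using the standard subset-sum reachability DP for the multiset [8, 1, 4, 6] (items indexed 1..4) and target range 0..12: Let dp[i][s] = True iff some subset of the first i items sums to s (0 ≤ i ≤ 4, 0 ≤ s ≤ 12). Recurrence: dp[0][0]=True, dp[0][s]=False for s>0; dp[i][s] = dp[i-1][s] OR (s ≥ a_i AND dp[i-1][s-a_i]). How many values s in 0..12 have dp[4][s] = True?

11

i\s   0   1   2   3   4   5   6   7   8   9  10  11  12
  0   T   F   F   F   F   F   F   F   F   F   F   F   F
  1   T   F   F   F   F   F   F   F   T   F   F   F   F
  2   T   T   F   F   F   F   F   F   T   T   F   F   F
  3   T   T   F   F   T   T   F   F   T   T   F   F   T
  4   T   T   F   F   T   T   T   T   T   T   T   T   T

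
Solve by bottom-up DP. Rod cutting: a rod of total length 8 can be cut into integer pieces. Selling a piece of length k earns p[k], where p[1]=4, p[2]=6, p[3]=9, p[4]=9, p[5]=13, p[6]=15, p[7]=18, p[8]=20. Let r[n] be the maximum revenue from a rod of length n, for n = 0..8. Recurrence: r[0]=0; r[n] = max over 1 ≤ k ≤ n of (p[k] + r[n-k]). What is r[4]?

   n    0    1    2    3    4    5    6    7    8
r[n]    0    4    8   12   16   20   24   28   32

16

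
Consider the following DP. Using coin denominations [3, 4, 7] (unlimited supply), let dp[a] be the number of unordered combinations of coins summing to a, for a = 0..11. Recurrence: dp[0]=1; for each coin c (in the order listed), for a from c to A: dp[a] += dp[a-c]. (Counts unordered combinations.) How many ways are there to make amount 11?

after  coin     0     1     2     3     4     5     6     7     8     9    10    11
          3     1     0     0     1     0     0     1     0     0     1     0     0
          4     1     0     0     1     1     0     1     1     1     1     1     1
          7     1     0     0     1     1     0     1     2     1     1     2     2

2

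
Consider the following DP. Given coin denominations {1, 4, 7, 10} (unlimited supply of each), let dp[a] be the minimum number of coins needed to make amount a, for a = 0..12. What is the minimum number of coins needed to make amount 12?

3

 a  0  1  2  3  4  5  6  7  8  9 10 11 12
dp  0  1  2  3  1  2  3  1  2  3  1  2  3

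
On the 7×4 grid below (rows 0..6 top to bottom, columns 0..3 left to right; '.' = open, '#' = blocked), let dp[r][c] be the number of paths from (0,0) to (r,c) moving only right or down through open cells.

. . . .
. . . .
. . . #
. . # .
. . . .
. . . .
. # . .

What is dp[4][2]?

5

r\c   0   1   2   3
  0   1   1   1   1
  1   1   2   3   4
  2   1   3   6   0
  3   1   4   0   0
  4   1   5   5   5
  5   1   6  11  16
  6   1   0  11  27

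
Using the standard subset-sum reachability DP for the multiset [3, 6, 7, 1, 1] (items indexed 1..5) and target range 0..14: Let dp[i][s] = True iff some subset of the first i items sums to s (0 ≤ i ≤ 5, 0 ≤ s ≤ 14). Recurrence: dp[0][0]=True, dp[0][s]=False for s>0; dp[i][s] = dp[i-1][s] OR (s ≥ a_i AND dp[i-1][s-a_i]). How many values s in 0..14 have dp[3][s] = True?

i\s   0   1   2   3   4   5   6   7   8   9  10  11  12  13  14
  0   T   F   F   F   F   F   F   F   F   F   F   F   F   F   F
  1   T   F   F   T   F   F   F   F   F   F   F   F   F   F   F
  2   T   F   F   T   F   F   T   F   F   T   F   F   F   F   F
  3   T   F   F   T   F   F   T   T   F   T   T   F   F   T   F
  4   T   T   F   T   T   F   T   T   T   T   T   T   F   T   T
  5   T   T   T   T   T   T   T   T   T   T   T   T   T   T   T

7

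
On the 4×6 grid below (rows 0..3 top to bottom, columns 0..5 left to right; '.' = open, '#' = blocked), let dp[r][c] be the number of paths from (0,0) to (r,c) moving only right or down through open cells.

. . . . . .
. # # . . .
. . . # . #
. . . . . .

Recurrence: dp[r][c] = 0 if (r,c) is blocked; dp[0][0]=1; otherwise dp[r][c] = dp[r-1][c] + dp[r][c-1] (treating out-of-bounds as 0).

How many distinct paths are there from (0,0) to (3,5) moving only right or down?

5

r\c   0   1   2   3   4   5
  0   1   1   1   1   1   1
  1   1   0   0   1   2   3
  2   1   1   1   0   2   0
  3   1   2   3   3   5   5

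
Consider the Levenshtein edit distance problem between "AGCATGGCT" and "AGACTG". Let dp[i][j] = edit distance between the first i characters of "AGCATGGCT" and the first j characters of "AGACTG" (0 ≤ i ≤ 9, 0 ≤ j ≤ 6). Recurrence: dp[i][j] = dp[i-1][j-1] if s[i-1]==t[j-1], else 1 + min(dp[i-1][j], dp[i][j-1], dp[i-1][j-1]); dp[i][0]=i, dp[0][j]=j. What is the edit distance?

   ''  A  G  A  C  T  G
''  0  1  2  3  4  5  6
 A  1  0  1  2  3  4  5
 G  2  1  0  1  2  3  4
 C  3  2  1  1  1  2  3
 A  4  3  2  1  2  2  3
 T  5  4  3  2  2  2  3
 G  6  5  4  3  3  3  2
 G  7  6  5  4  4  4  3
 C  8  7  6  5  4  5  4
 T  9  8  7  6  5  4  5

5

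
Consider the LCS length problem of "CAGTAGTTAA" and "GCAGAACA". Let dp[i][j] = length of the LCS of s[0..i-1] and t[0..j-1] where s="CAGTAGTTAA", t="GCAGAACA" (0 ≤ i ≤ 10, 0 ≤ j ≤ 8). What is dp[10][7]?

   ''  G  C  A  G  A  A  C  A
''  0  0  0  0  0  0  0  0  0
 C  0  0  1  1  1  1  1  1  1
 A  0  0  1  2  2  2  2  2  2
 G  0  1  1  2  3  3  3  3  3
 T  0  1  1  2  3  3  3  3  3
 A  0  1  1  2  3  4  4  4  4
 G  0  1  1  2  3  4  4  4  4
 T  0  1  1  2  3  4  4  4  4
 T  0  1  1  2  3  4  4  4  4
 A  0  1  1  2  3  4  5  5  5
 A  0  1  1  2  3  4  5  5  6

5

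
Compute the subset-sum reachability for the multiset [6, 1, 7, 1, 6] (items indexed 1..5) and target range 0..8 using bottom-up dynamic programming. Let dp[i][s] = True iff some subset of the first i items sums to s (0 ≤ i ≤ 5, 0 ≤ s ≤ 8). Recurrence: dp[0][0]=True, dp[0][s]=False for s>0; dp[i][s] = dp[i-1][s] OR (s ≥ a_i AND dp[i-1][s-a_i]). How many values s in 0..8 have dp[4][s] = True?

6

i\s   0   1   2   3   4   5   6   7   8
  0   T   F   F   F   F   F   F   F   F
  1   T   F   F   F   F   F   T   F   F
  2   T   T   F   F   F   F   T   T   F
  3   T   T   F   F   F   F   T   T   T
  4   T   T   T   F   F   F   T   T   T
  5   T   T   T   F   F   F   T   T   T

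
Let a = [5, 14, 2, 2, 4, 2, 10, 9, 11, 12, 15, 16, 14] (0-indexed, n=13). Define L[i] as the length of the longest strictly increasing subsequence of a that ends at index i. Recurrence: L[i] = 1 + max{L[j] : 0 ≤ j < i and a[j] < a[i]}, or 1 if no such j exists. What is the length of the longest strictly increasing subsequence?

7

   i    0    1    2    3    4    5    6    7    8    9   10   11   12
a[i]    5   14    2    2    4    2   10    9   11   12   15   16   14
L[i]    1    2    1    1    2    1    3    3    4    5    6    7    6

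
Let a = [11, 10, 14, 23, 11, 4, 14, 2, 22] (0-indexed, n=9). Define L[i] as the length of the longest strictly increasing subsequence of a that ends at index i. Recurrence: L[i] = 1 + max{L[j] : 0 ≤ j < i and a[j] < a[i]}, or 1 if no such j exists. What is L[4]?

2

   i    0    1    2    3    4    5    6    7    8
a[i]   11   10   14   23   11    4   14    2   22
L[i]    1    1    2    3    2    1    3    1    4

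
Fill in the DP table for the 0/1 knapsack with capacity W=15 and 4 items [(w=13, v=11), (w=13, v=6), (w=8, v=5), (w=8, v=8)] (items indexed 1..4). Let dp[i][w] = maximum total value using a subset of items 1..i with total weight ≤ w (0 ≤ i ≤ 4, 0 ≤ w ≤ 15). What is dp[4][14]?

11

i\w   0   1   2   3   4   5   6   7   8   9  10  11  12  13  14  15
  0   0   0   0   0   0   0   0   0   0   0   0   0   0   0   0   0
  1   0   0   0   0   0   0   0   0   0   0   0   0   0  11  11  11
  2   0   0   0   0   0   0   0   0   0   0   0   0   0  11  11  11
  3   0   0   0   0   0   0   0   0   5   5   5   5   5  11  11  11
  4   0   0   0   0   0   0   0   0   8   8   8   8   8  11  11  11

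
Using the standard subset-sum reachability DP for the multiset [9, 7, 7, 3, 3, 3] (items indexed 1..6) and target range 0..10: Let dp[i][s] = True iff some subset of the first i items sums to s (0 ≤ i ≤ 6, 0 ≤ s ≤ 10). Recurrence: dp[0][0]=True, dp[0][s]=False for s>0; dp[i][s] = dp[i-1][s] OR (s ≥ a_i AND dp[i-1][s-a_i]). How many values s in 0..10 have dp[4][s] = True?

5

i\s   0   1   2   3   4   5   6   7   8   9  10
  0   T   F   F   F   F   F   F   F   F   F   F
  1   T   F   F   F   F   F   F   F   F   T   F
  2   T   F   F   F   F   F   F   T   F   T   F
  3   T   F   F   F   F   F   F   T   F   T   F
  4   T   F   F   T   F   F   F   T   F   T   T
  5   T   F   F   T   F   F   T   T   F   T   T
  6   T   F   F   T   F   F   T   T   F   T   T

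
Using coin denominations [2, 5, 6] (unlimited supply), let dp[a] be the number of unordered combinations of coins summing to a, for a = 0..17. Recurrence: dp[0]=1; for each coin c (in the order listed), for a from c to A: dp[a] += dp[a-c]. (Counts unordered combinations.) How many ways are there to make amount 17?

4

after  coin     0     1     2     3     4     5     6     7     8     9    10    11    12    13    14    15    16    17
          2     1     0     1     0     1     0     1     0     1     0     1     0     1     0     1     0     1     0
          5     1     0     1     0     1     1     1     1     1     1     2     1     2     1     2     2     2     2
          6     1     0     1     0     1     1     2     1     2     1     3     2     4     2     4     3     5     4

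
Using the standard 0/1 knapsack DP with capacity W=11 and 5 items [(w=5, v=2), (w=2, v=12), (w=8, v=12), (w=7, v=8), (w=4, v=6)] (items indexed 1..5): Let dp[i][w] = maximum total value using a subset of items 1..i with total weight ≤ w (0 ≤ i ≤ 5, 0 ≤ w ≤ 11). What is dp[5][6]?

i\w   0   1   2   3   4   5   6   7   8   9  10  11
  0   0   0   0   0   0   0   0   0   0   0   0   0
  1   0   0   0   0   0   2   2   2   2   2   2   2
  2   0   0  12  12  12  12  12  14  14  14  14  14
  3   0   0  12  12  12  12  12  14  14  14  24  24
  4   0   0  12  12  12  12  12  14  14  20  24  24
  5   0   0  12  12  12  12  18  18  18  20  24  24

18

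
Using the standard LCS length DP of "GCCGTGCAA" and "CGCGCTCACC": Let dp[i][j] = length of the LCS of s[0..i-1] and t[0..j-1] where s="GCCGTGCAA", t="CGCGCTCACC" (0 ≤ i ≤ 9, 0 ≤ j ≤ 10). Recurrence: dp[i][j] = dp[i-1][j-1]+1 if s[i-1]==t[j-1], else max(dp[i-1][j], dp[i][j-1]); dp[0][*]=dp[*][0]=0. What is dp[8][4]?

3

   ''  C  G  C  G  C  T  C  A  C  C
''  0  0  0  0  0  0  0  0  0  0  0
 G  0  0  1  1  1  1  1  1  1  1  1
 C  0  1  1  2  2  2  2  2  2  2  2
 C  0  1  1  2  2  3  3  3  3  3  3
 G  0  1  2  2  3  3  3  3  3  3  3
 T  0  1  2  2  3  3  4  4  4  4  4
 G  0  1  2  2  3  3  4  4  4  4  4
 C  0  1  2  3  3  4  4  5  5  5  5
 A  0  1  2  3  3  4  4  5  6  6  6
 A  0  1  2  3  3  4  4  5  6  6  6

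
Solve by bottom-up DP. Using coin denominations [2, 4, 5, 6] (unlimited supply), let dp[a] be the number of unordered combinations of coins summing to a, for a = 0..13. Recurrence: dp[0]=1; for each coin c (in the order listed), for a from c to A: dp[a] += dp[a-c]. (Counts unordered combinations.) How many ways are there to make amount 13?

4

after  coin     0     1     2     3     4     5     6     7     8     9    10    11    12    13
          2     1     0     1     0     1     0     1     0     1     0     1     0     1     0
          4     1     0     1     0     2     0     2     0     3     0     3     0     4     0
          5     1     0     1     0     2     1     2     1     3     2     4     2     5     3
          6     1     0     1     0     2     1     3     1     4     2     6     3     8     4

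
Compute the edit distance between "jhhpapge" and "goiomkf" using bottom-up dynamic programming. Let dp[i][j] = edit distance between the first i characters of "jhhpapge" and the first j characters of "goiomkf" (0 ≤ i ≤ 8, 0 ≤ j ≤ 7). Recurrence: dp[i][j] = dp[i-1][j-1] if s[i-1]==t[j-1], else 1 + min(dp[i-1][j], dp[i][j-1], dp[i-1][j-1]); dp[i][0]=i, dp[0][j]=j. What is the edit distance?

8

   ''  g  o  i  o  m  k  f
''  0  1  2  3  4  5  6  7
 j  1  1  2  3  4  5  6  7
 h  2  2  2  3  4  5  6  7
 h  3  3  3  3  4  5  6  7
 p  4  4  4  4  4  5  6  7
 a  5  5  5  5  5  5  6  7
 p  6  6  6  6  6  6  6  7
 g  7  6  7  7  7  7  7  7
 e  8  7  7  8  8  8  8  8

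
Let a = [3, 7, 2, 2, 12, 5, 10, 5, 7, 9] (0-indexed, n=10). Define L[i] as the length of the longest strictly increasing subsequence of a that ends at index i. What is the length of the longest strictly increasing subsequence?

   i    0    1    2    3    4    5    6    7    8    9
a[i]    3    7    2    2   12    5   10    5    7    9
L[i]    1    2    1    1    3    2    3    2    3    4

4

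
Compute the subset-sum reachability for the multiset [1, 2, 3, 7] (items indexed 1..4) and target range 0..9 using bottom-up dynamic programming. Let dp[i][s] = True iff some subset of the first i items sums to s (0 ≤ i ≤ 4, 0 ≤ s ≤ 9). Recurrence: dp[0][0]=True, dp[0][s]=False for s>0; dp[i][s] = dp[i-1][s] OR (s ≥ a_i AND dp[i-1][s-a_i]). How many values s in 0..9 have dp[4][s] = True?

10

i\s   0   1   2   3   4   5   6   7   8   9
  0   T   F   F   F   F   F   F   F   F   F
  1   T   T   F   F   F   F   F   F   F   F
  2   T   T   T   T   F   F   F   F   F   F
  3   T   T   T   T   T   T   T   F   F   F
  4   T   T   T   T   T   T   T   T   T   T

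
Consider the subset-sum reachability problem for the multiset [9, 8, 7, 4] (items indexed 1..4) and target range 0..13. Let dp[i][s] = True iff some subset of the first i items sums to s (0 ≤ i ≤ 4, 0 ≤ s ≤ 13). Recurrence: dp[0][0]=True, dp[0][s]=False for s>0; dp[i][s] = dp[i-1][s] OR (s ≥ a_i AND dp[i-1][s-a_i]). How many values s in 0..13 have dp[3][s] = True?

i\s   0   1   2   3   4   5   6   7   8   9  10  11  12  13
  0   T   F   F   F   F   F   F   F   F   F   F   F   F   F
  1   T   F   F   F   F   F   F   F   F   T   F   F   F   F
  2   T   F   F   F   F   F   F   F   T   T   F   F   F   F
  3   T   F   F   F   F   F   F   T   T   T   F   F   F   F
  4   T   F   F   F   T   F   F   T   T   T   F   T   T   T

4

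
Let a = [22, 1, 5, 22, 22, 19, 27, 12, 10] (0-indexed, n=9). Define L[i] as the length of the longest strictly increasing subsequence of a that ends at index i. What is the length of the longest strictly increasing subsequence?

   i    0    1    2    3    4    5    6    7    8
a[i]   22    1    5   22   22   19   27   12   10
L[i]    1    1    2    3    3    3    4    3    3

4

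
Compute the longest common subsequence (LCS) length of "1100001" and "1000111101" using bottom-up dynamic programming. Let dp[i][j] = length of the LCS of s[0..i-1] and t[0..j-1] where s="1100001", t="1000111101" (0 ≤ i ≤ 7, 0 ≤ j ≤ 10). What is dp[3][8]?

   ''  1  0  0  0  1  1  1  1  0  1
''  0  0  0  0  0  0  0  0  0  0  0
 1  0  1  1  1  1  1  1  1  1  1  1
 1  0  1  1  1  1  2  2  2  2  2  2
 0  0  1  2  2  2  2  2  2  2  3  3
 0  0  1  2  3  3  3  3  3  3  3  3
 0  0  1  2  3  4  4  4  4  4  4  4
 0  0  1  2  3  4  4  4  4  4  5  5
 1  0  1  2  3  4  5  5  5  5  5  6

2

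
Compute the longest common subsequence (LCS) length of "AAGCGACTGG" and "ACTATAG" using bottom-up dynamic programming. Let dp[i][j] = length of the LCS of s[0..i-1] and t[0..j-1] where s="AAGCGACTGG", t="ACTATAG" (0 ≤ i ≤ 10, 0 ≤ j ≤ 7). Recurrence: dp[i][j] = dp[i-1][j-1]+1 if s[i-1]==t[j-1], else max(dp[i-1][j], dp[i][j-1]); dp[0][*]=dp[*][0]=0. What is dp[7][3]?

   ''  A  C  T  A  T  A  G
''  0  0  0  0  0  0  0  0
 A  0  1  1  1  1  1  1  1
 A  0  1  1  1  2  2  2  2
 G  0  1  1  1  2  2  2  3
 C  0  1  2  2  2  2  2  3
 G  0  1  2  2  2  2  2  3
 A  0  1  2  2  3  3  3  3
 C  0  1  2  2  3  3  3  3
 T  0  1  2  3  3  4  4  4
 G  0  1  2  3  3  4  4  5
 G  0  1  2  3  3  4  4  5

2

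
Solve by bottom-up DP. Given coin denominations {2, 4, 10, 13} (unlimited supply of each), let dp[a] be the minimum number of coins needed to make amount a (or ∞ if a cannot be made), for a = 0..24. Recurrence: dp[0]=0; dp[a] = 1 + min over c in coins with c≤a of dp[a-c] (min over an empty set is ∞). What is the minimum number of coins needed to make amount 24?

 a  0  1  2  3  4  5  6  7  8  9 10 11 12 13 14 15 16 17 18 19 20 21 22 23 24
dp  0  -  1  -  1  -  2  -  2  -  1  -  2  1  2  2  3  2  3  3  2  3  3  2  3
(- denotes ∞ / unreachable)

3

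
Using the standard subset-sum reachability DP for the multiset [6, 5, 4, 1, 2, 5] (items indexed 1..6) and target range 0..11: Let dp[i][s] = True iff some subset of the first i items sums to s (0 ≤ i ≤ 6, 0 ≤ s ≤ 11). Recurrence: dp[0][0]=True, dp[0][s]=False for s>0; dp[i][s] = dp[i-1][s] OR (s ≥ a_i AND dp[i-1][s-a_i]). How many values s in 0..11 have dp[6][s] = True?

i\s   0   1   2   3   4   5   6   7   8   9  10  11
  0   T   F   F   F   F   F   F   F   F   F   F   F
  1   T   F   F   F   F   F   T   F   F   F   F   F
  2   T   F   F   F   F   T   T   F   F   F   F   T
  3   T   F   F   F   T   T   T   F   F   T   T   T
  4   T   T   F   F   T   T   T   T   F   T   T   T
  5   T   T   T   T   T   T   T   T   T   T   T   T
  6   T   T   T   T   T   T   T   T   T   T   T   T

12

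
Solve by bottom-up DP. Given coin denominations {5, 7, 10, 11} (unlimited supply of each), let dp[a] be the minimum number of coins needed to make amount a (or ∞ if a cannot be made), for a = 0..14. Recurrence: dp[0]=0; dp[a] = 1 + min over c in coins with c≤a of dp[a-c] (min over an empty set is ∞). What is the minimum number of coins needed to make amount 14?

 a  0  1  2  3  4  5  6  7  8  9 10 11 12 13 14
dp  0  -  -  -  -  1  -  1  -  -  1  1  2  -  2
(- denotes ∞ / unreachable)

2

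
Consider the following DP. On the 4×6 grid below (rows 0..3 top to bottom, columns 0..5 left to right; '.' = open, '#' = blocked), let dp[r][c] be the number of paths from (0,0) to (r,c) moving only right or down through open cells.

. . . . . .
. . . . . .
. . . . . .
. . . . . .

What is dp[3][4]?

35

r\c   0   1   2   3   4   5
  0   1   1   1   1   1   1
  1   1   2   3   4   5   6
  2   1   3   6  10  15  21
  3   1   4  10  20  35  56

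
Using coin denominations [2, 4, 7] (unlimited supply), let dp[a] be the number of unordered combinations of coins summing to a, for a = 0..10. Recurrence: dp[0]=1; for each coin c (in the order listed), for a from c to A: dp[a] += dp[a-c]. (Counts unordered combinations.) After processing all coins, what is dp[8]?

3

after  coin     0     1     2     3     4     5     6     7     8     9    10
          2     1     0     1     0     1     0     1     0     1     0     1
          4     1     0     1     0     2     0     2     0     3     0     3
          7     1     0     1     0     2     0     2     1     3     1     3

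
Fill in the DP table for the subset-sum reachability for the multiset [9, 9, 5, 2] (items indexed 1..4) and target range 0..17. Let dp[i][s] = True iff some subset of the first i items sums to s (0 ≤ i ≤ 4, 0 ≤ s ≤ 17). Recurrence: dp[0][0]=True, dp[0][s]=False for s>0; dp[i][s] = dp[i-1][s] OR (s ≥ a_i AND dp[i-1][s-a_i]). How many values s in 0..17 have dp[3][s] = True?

4

i\s   0   1   2   3   4   5   6   7   8   9  10  11  12  13  14  15  16  17
  0   T   F   F   F   F   F   F   F   F   F   F   F   F   F   F   F   F   F
  1   T   F   F   F   F   F   F   F   F   T   F   F   F   F   F   F   F   F
  2   T   F   F   F   F   F   F   F   F   T   F   F   F   F   F   F   F   F
  3   T   F   F   F   F   T   F   F   F   T   F   F   F   F   T   F   F   F
  4   T   F   T   F   F   T   F   T   F   T   F   T   F   F   T   F   T   F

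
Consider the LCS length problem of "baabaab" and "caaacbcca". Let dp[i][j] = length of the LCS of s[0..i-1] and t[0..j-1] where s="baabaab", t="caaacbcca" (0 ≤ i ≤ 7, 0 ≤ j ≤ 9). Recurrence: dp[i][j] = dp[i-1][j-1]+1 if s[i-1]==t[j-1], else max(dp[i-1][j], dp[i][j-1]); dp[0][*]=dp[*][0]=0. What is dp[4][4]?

2

   ''  c  a  a  a  c  b  c  c  a
''  0  0  0  0  0  0  0  0  0  0
 b  0  0  0  0  0  0  1  1  1  1
 a  0  0  1  1  1  1  1  1  1  2
 a  0  0  1  2  2  2  2  2  2  2
 b  0  0  1  2  2  2  3  3  3  3
 a  0  0  1  2  3  3  3  3  3  4
 a  0  0  1  2  3  3  3  3  3  4
 b  0  0  1  2  3  3  4  4  4  4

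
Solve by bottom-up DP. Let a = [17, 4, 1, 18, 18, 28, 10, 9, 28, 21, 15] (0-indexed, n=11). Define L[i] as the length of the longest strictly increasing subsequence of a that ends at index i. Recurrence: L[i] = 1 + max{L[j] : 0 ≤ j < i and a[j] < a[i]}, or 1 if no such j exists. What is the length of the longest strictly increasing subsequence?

3

   i    0    1    2    3    4    5    6    7    8    9   10
a[i]   17    4    1   18   18   28   10    9   28   21   15
L[i]    1    1    1    2    2    3    2    2    3    3    3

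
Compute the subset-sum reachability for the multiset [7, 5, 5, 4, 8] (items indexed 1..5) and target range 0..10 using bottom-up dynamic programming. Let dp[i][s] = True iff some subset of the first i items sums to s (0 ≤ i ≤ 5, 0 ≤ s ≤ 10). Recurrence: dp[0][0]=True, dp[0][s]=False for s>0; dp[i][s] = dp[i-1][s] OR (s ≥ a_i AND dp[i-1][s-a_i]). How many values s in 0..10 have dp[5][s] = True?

7

i\s   0   1   2   3   4   5   6   7   8   9  10
  0   T   F   F   F   F   F   F   F   F   F   F
  1   T   F   F   F   F   F   F   T   F   F   F
  2   T   F   F   F   F   T   F   T   F   F   F
  3   T   F   F   F   F   T   F   T   F   F   T
  4   T   F   F   F   T   T   F   T   F   T   T
  5   T   F   F   F   T   T   F   T   T   T   T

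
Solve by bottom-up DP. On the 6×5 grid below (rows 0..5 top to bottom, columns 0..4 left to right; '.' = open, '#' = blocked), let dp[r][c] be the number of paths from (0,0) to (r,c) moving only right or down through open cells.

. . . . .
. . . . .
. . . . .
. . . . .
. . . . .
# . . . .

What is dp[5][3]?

r\c   0   1   2   3   4
  0   1   1   1   1   1
  1   1   2   3   4   5
  2   1   3   6  10  15
  3   1   4  10  20  35
  4   1   5  15  35  70
  5   0   5  20  55 125

55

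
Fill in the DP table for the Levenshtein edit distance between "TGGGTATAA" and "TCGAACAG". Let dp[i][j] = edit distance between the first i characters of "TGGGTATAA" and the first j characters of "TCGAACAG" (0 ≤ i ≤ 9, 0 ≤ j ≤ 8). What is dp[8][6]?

   ''  T  C  G  A  A  C  A  G
''  0  1  2  3  4  5  6  7  8
 T  1  0  1  2  3  4  5  6  7
 G  2  1  1  1  2  3  4  5  6
 G  3  2  2  1  2  3  4  5  5
 G  4  3  3  2  2  3  4  5  5
 T  5  4  4  3  3  3  4  5  6
 A  6  5  5  4  3  3  4  4  5
 T  7  6  6  5  4  4  4  5  5
 A  8  7  7  6  5  4  5  4  5
 A  9  8  8  7  6  5  5  5  5

5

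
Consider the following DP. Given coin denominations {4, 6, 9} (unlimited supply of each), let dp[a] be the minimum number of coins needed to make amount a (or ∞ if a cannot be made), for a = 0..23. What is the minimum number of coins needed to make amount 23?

4

 a  0  1  2  3  4  5  6  7  8  9 10 11 12 13 14 15 16 17 18 19 20 21 22 23
dp  0  -  -  -  1  -  1  -  2  1  2  -  2  2  3  2  3  3  2  3  4  3  3  4
(- denotes ∞ / unreachable)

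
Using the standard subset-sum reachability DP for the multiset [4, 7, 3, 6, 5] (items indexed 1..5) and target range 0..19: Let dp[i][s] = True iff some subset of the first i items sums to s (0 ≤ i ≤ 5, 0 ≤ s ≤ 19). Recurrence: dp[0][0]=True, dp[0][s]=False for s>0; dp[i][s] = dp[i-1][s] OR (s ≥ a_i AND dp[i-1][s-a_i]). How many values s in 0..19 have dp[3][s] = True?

i\s   0   1   2   3   4   5   6   7   8   9  10  11  12  13  14  15  16  17  18  19
  0   T   F   F   F   F   F   F   F   F   F   F   F   F   F   F   F   F   F   F   F
  1   T   F   F   F   T   F   F   F   F   F   F   F   F   F   F   F   F   F   F   F
  2   T   F   F   F   T   F   F   T   F   F   F   T   F   F   F   F   F   F   F   F
  3   T   F   F   T   T   F   F   T   F   F   T   T   F   F   T   F   F   F   F   F
  4   T   F   F   T   T   F   T   T   F   T   T   T   F   T   T   F   T   T   F   F
  5   T   F   F   T   T   T   T   T   T   T   T   T   T   T   T   T   T   T   T   T

7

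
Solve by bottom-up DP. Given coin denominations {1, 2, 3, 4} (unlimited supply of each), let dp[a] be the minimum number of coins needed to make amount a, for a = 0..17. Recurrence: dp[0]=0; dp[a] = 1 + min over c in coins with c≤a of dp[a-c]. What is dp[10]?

3

 a  0  1  2  3  4  5  6  7  8  9 10 11 12 13 14 15 16 17
dp  0  1  1  1  1  2  2  2  2  3  3  3  3  4  4  4  4  5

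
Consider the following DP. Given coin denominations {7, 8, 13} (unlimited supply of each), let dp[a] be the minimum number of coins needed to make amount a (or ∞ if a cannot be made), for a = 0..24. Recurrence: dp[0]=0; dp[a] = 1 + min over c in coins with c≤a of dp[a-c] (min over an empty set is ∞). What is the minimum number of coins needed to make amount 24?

3

 a  0  1  2  3  4  5  6  7  8  9 10 11 12 13 14 15 16 17 18 19 20 21 22 23 24
dp  0  -  -  -  -  -  -  1  1  -  -  -  -  1  2  2  2  -  -  -  2  2  3  3  3
(- denotes ∞ / unreachable)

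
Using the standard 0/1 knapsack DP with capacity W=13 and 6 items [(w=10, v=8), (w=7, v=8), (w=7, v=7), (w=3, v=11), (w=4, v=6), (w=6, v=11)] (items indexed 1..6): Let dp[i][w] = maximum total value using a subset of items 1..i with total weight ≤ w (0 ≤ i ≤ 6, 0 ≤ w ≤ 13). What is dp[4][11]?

i\w   0   1   2   3   4   5   6   7   8   9  10  11  12  13
  0   0   0   0   0   0   0   0   0   0   0   0   0   0   0
  1   0   0   0   0   0   0   0   0   0   0   8   8   8   8
  2   0   0   0   0   0   0   0   8   8   8   8   8   8   8
  3   0   0   0   0   0   0   0   8   8   8   8   8   8   8
  4   0   0   0  11  11  11  11  11  11  11  19  19  19  19
  5   0   0   0  11  11  11  11  17  17  17  19  19  19  19
  6   0   0   0  11  11  11  11  17  17  22  22  22  22  28

19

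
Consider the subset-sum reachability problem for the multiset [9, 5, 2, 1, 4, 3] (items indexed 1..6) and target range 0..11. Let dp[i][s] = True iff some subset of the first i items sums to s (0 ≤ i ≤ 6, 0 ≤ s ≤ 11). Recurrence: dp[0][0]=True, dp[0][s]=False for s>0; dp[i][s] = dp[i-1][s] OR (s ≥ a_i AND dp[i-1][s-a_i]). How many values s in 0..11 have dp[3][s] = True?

i\s   0   1   2   3   4   5   6   7   8   9  10  11
  0   T   F   F   F   F   F   F   F   F   F   F   F
  1   T   F   F   F   F   F   F   F   F   T   F   F
  2   T   F   F   F   F   T   F   F   F   T   F   F
  3   T   F   T   F   F   T   F   T   F   T   F   T
  4   T   T   T   T   F   T   T   T   T   T   T   T
  5   T   T   T   T   T   T   T   T   T   T   T   T
  6   T   T   T   T   T   T   T   T   T   T   T   T

6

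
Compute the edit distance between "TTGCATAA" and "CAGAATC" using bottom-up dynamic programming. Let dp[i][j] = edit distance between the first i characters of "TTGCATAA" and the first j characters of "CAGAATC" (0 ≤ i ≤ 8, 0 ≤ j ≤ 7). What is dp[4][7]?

   ''  C  A  G  A  A  T  C
''  0  1  2  3  4  5  6  7
 T  1  1  2  3  4  5  5  6
 T  2  2  2  3  4  5  5  6
 G  3  3  3  2  3  4  5  6
 C  4  3  4  3  3  4  5  5
 A  5  4  3  4  3  3  4  5
 T  6  5  4  4  4  4  3  4
 A  7  6  5  5  4  4  4  4
 A  8  7  6  6  5  4  5  5

5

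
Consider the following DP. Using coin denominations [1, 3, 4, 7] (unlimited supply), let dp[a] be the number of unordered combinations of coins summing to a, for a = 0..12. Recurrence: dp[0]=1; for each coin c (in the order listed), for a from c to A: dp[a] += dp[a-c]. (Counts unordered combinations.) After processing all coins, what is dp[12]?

14

after  coin     0     1     2     3     4     5     6     7     8     9    10    11    12
          1     1     1     1     1     1     1     1     1     1     1     1     1     1
          3     1     1     1     2     2     2     3     3     3     4     4     4     5
          4     1     1     1     2     3     3     4     5     6     7     8     9    11
          7     1     1     1     2     3     3     4     6     7     8    10    12    14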